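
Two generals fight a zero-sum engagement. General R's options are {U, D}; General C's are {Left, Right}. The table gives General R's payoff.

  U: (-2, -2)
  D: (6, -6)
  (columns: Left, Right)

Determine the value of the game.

-2

Row minima: U → -2, D → -6; maximin = -2.
Column maxima: Left → 6, Right → -2; minimax = -2.
Since maximin = minimax = -2, there is a saddle point and the value is -2.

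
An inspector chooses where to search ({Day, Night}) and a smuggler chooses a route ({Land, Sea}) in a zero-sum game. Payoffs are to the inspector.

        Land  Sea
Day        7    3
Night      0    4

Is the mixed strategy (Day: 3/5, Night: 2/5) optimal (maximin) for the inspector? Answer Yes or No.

Against Land this mix gives (3/5)·7 + (2/5)·0 = 21/5.
Against Sea this mix gives (3/5)·3 + (2/5)·4 = 17/5.
The smuggler will play Sea, holding the inspector to 17/5. Shifting weight toward the row that does better against Sea would raise this floor (the equalizing mix achieves 7/2 against both Sea and Land), so the proposed strategy is not optimal.

No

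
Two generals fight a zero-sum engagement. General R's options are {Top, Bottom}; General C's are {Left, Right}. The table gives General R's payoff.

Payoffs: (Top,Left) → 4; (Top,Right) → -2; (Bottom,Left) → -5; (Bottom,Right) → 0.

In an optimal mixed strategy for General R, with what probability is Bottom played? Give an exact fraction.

Row minima: Top → -2, Bottom → -5; maximin = -2.
Column maxima: Left → 4, Right → 0; minimax = 0.
-2 ≠ 0, so there is no saddle point; optimal play is mixed.
Let General R play Top with probability p. Expected payoff against Left: 4p + (-5)(1−p) = 9p − 5; against Right: (-2)p + 0(1−p) = −2p.
Setting these equal: 9p − 5 = −2p ⇒ 11p = 5 ⇒ p = 5/11, and the value is (9)·(5/11) − 5 = -10/11.
For General C: with q = P(Left), equating Top's and Bottom's payoffs gives 6q − 2 = −5q ⇒ q = 2/11.

6/11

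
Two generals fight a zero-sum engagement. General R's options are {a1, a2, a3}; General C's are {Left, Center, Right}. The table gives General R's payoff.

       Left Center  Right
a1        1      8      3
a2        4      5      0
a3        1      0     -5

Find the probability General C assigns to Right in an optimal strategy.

1/2

Row minima: a1 → 1, a2 → 0, a3 → -5; maximin = 1.
Column maxima: Left → 4, Center → 8, Right → 3; minimax = 3.
1 ≠ 3, so there is no saddle point; optimal play is mixed.
a3 is strictly dominated by a2, so General R never plays it.
With a3 eliminated, Center is strictly dominated by Left (it gives General R strictly more in every remaining row), so General C never plays it.
On the remaining 2×2 (a1, a2 vs Left, Right):
Let General R play a1 with probability p. Expected payoff against Left: 1p + 4(1−p) = −3p + 4; against Right: 3p + 0(1−p) = 3p.
Setting these equal: −3p + 4 = 3p ⇒ −6p = -4 ⇒ p = 2/3, and the value is (-3)·(2/3) + 4 = 2.
For General C: with q = P(Left), equating a1's and a2's payoffs gives −2q + 3 = 4q ⇒ q = 1/2.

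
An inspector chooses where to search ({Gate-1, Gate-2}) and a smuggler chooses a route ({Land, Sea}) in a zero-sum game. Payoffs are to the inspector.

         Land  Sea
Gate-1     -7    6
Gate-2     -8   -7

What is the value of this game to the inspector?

Row minima: Gate-1 → -7, Gate-2 → -8; maximin = -7.
Column maxima: Land → -7, Sea → 6; minimax = -7.
Since maximin = minimax = -7, there is a saddle point and the value is -7.

-7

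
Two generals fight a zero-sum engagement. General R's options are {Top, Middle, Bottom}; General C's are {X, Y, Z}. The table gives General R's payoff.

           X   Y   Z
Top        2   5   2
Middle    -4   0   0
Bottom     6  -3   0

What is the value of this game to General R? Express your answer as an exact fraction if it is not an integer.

Row minima: Top → 2, Middle → -4, Bottom → -3; maximin = 2.
Column maxima: X → 6, Y → 5, Z → 2; minimax = 2.
Since maximin = minimax = 2, there is a saddle point and the value is 2.

2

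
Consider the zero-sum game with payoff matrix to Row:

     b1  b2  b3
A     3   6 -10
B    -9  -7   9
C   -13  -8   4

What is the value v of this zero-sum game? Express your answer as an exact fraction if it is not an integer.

-63/31

Row minima: A → -10, B → -9, C → -13; maximin = -9.
Column maxima: b1 → 3, b2 → 6, b3 → 9; minimax = 3.
-9 ≠ 3, so there is no saddle point; optimal play is mixed.
C is strictly dominated by B, so Row never plays it.
b2 is strictly dominated by b1 (it gives Row strictly more in every row), so Column never plays it.
On the remaining 2×2 (A, B vs b1, b3):
Let Row play A with probability p. Expected payoff against b1: 3p + (-9)(1−p) = 12p − 9; against b3: (-10)p + 9(1−p) = −19p + 9.
Setting these equal: 12p − 9 = −19p + 9 ⇒ 31p = 18 ⇒ p = 18/31, and the value is (12)·(18/31) − 9 = -63/31.
For Column: with q = P(b1), equating A's and B's payoffs gives 13q − 10 = −18q + 9 ⇒ q = 19/31.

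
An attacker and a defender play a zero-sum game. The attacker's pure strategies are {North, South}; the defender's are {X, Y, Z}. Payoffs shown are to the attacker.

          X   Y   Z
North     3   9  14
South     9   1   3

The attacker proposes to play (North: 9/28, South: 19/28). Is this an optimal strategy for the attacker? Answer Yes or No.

Against X this mix gives (9/28)·3 + (19/28)·9 = 99/14.
Against Y this mix gives (9/28)·9 + (19/28)·1 = 25/7.
Against Z this mix gives (9/28)·14 + (19/28)·3 = 183/28.
The defender will play Y, holding the attacker to 25/7. Shifting weight toward the row that does better against Y would raise this floor (the equalizing mix achieves 39/7 against both Y and X), so the proposed strategy is not optimal.

No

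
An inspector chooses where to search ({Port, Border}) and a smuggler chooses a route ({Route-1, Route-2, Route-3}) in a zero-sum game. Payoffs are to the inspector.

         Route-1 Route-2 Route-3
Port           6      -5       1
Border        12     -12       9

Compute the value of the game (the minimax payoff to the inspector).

-5

Row minima: Port → -5, Border → -12; maximin = -5.
Column maxima: Route-1 → 12, Route-2 → -5, Route-3 → 9; minimax = -5.
Since maximin = minimax = -5, there is a saddle point and the value is -5.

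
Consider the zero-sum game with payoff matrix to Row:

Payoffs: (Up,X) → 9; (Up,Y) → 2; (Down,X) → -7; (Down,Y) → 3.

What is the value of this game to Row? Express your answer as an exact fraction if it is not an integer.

41/17

Row minima: Up → 2, Down → -7; maximin = 2.
Column maxima: X → 9, Y → 3; minimax = 3.
2 ≠ 3, so there is no saddle point; optimal play is mixed.
Let Row play Up with probability p. Expected payoff against X: 9p + (-7)(1−p) = 16p − 7; against Y: 2p + 3(1−p) = −p + 3.
Setting these equal: 16p − 7 = −p + 3 ⇒ 17p = 10 ⇒ p = 10/17, and the value is (16)·(10/17) − 7 = 41/17.
For Column: with q = P(X), equating Up's and Down's payoffs gives 7q + 2 = −10q + 3 ⇒ q = 1/17.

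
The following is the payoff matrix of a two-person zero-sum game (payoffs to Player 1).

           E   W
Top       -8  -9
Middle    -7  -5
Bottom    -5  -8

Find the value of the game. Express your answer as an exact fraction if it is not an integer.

Row minima: Top → -9, Middle → -7, Bottom → -8; maximin = -7.
Column maxima: E → -5, W → -5; minimax = -5.
-7 ≠ -5, so there is no saddle point; optimal play is mixed.
Top is strictly dominated by Middle, so Player 1 never plays it.
On the remaining 2×2 (Middle, Bottom vs E, W):
Let Player 1 play Middle with probability p. Expected payoff against E: (-7)p + (-5)(1−p) = −2p − 5; against W: (-5)p + (-8)(1−p) = 3p − 8.
Setting these equal: −2p − 5 = 3p − 8 ⇒ −5p = -3 ⇒ p = 3/5, and the value is (-2)·(3/5) − 5 = -31/5.
For Player 2: with q = P(E), equating Middle's and Bottom's payoffs gives −2q − 5 = 3q − 8 ⇒ q = 3/5.

-31/5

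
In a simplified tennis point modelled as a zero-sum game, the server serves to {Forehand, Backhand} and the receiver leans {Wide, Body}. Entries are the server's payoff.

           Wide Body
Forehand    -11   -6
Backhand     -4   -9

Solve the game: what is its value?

Row minima: Forehand → -11, Backhand → -9; maximin = -9.
Column maxima: Wide → -4, Body → -6; minimax = -6.
-9 ≠ -6, so there is no saddle point; optimal play is mixed.
Let the server play Forehand with probability p. Expected payoff against Wide: (-11)p + (-4)(1−p) = −7p − 4; against Body: (-6)p + (-9)(1−p) = 3p − 9.
Setting these equal: −7p − 4 = 3p − 9 ⇒ −10p = -5 ⇒ p = 1/2, and the value is (-7)·(1/2) − 4 = -15/2.
For the receiver: with q = P(Wide), equating Forehand's and Backhand's payoffs gives −5q − 6 = 5q − 9 ⇒ q = 3/10.

-15/2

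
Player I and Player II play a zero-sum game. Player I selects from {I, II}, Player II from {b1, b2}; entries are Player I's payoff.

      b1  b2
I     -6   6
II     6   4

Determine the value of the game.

30/7

Row minima: I → -6, II → 4; maximin = 4.
Column maxima: b1 → 6, b2 → 6; minimax = 6.
4 ≠ 6, so there is no saddle point; optimal play is mixed.
Let Player I play I with probability p. Expected payoff against b1: (-6)p + 6(1−p) = −12p + 6; against b2: 6p + 4(1−p) = 2p + 4.
Setting these equal: −12p + 6 = 2p + 4 ⇒ −14p = -2 ⇒ p = 1/7, and the value is (-12)·(1/7) + 6 = 30/7.
For Player II: with q = P(b1), equating I's and II's payoffs gives −12q + 6 = 2q + 4 ⇒ q = 1/7.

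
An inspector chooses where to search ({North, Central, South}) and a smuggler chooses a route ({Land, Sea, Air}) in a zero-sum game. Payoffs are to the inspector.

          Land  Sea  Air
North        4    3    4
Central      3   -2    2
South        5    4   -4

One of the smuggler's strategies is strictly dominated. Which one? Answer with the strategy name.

Sea holds the inspector's payoff strictly below Land in every row: 3 < 4, -2 < 3, 4 < 5.
So Land is strictly dominated for the smuggler.

Land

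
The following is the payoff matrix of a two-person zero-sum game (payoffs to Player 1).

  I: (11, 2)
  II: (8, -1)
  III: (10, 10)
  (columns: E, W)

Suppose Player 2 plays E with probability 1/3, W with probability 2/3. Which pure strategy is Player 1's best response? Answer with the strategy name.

III

Expected payoff of I: (1/3)·11 + (2/3)·2 = 5.
Expected payoff of II: (1/3)·8 + (2/3)·(-1) = 2.
Expected payoff of III: (1/3)·10 + (2/3)·10 = 10.
The largest is 10, so Player 1's best response is III.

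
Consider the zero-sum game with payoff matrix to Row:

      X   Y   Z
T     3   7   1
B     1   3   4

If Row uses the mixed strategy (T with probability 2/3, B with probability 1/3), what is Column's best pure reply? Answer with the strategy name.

If Column plays X, Row's expected payoff is (2/3)·3 + (1/3)·1 = 7/3.
If Column plays Y, Row's expected payoff is (2/3)·7 + (1/3)·3 = 17/3.
If Column plays Z, Row's expected payoff is (2/3)·1 + (1/3)·4 = 2.
Column minimizes Row's payoff; the smallest is 2, so the best response is Z.

Z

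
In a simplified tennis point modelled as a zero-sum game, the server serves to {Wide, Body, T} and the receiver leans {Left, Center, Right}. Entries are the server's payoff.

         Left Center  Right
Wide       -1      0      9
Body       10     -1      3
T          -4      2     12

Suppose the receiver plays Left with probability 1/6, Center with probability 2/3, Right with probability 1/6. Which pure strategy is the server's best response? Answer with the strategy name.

Expected payoff of Wide: (1/6)·(-1) + (2/3)·0 + (1/6)·9 = 4/3.
Expected payoff of Body: (1/6)·10 + (2/3)·(-1) + (1/6)·3 = 3/2.
Expected payoff of T: (1/6)·(-4) + (2/3)·2 + (1/6)·12 = 8/3.
The largest is 8/3, so the server's best response is T.

T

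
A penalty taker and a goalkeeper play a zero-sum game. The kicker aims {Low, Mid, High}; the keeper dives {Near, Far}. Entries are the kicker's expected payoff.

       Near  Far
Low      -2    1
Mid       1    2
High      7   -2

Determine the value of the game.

Row minima: Low → -2, Mid → 1, High → -2; maximin = 1.
Column maxima: Near → 7, Far → 2; minimax = 2.
1 ≠ 2, so there is no saddle point; optimal play is mixed.
Low is strictly dominated by Mid, so the kicker never plays it.
On the remaining 2×2 (Mid, High vs Near, Far):
Let the kicker play Mid with probability p. Expected payoff against Near: 1p + 7(1−p) = −6p + 7; against Far: 2p + (-2)(1−p) = 4p − 2.
Setting these equal: −6p + 7 = 4p − 2 ⇒ −10p = -9 ⇒ p = 9/10, and the value is (-6)·(9/10) + 7 = 8/5.
For the keeper: with q = P(Near), equating Mid's and High's payoffs gives −q + 2 = 9q − 2 ⇒ q = 2/5.

8/5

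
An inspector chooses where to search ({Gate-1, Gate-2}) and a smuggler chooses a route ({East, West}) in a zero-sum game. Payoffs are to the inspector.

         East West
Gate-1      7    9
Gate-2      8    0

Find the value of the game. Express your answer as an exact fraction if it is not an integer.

36/5

Row minima: Gate-1 → 7, Gate-2 → 0; maximin = 7.
Column maxima: East → 8, West → 9; minimax = 8.
7 ≠ 8, so there is no saddle point; optimal play is mixed.
Let the inspector play Gate-1 with probability p. Expected payoff against East: 7p + 8(1−p) = −p + 8; against West: 9p + 0(1−p) = 9p.
Setting these equal: −p + 8 = 9p ⇒ −10p = -8 ⇒ p = 4/5, and the value is (-1)·(4/5) + 8 = 36/5.
For the smuggler: with q = P(East), equating Gate-1's and Gate-2's payoffs gives −2q + 9 = 8q ⇒ q = 9/10.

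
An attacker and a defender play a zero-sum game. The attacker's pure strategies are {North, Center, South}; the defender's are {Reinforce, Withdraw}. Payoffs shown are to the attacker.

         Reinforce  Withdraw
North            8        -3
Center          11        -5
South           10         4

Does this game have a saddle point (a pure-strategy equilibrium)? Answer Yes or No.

Row minima: North → -3, Center → -5, South → 4; maximin = 4.
Column maxima: Reinforce → 11, Withdraw → 4; minimax = 4.
maximin = minimax = 4, so a saddle point exists.

Yes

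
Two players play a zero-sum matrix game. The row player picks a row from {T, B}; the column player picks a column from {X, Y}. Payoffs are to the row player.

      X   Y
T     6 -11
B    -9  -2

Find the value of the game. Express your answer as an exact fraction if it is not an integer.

-37/8

Row minima: T → -11, B → -9; maximin = -9.
Column maxima: X → 6, Y → -2; minimax = -2.
-9 ≠ -2, so there is no saddle point; optimal play is mixed.
Let the row player play T with probability p. Expected payoff against X: 6p + (-9)(1−p) = 15p − 9; against Y: (-11)p + (-2)(1−p) = −9p − 2.
Setting these equal: 15p − 9 = −9p − 2 ⇒ 24p = 7 ⇒ p = 7/24, and the value is (15)·(7/24) − 9 = -37/8.
For the column player: with q = P(X), equating T's and B's payoffs gives 17q − 11 = −7q − 2 ⇒ q = 3/8.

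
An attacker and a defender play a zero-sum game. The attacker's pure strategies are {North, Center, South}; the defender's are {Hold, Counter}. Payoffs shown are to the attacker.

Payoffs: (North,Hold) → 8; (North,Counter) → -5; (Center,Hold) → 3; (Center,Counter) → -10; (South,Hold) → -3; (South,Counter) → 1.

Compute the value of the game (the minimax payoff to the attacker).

-7/17

Row minima: North → -5, Center → -10, South → -3; maximin = -3.
Column maxima: Hold → 8, Counter → 1; minimax = 1.
-3 ≠ 1, so there is no saddle point; optimal play is mixed.
Center is strictly dominated by North, so the attacker never plays it.
On the remaining 2×2 (North, South vs Hold, Counter):
Let the attacker play North with probability p. Expected payoff against Hold: 8p + (-3)(1−p) = 11p − 3; against Counter: (-5)p + 1(1−p) = −6p + 1.
Setting these equal: 11p − 3 = −6p + 1 ⇒ 17p = 4 ⇒ p = 4/17, and the value is (11)·(4/17) − 3 = -7/17.
For the defender: with q = P(Hold), equating North's and South's payoffs gives 13q − 5 = −4q + 1 ⇒ q = 6/17.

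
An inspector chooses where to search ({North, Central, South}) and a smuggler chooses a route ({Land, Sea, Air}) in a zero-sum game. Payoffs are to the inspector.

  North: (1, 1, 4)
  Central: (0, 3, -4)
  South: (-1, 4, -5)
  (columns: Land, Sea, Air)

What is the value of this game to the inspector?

1

Row minima: North → 1, Central → -4, South → -5; maximin = 1.
Column maxima: Land → 1, Sea → 4, Air → 4; minimax = 1.
Since maximin = minimax = 1, there is a saddle point and the value is 1.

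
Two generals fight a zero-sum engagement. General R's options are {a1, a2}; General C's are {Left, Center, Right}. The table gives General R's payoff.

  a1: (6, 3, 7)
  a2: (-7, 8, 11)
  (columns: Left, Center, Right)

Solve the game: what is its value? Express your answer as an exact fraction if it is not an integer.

Row minima: a1 → 3, a2 → -7; maximin = 3.
Column maxima: Left → 6, Center → 8, Right → 11; minimax = 6.
3 ≠ 6, so there is no saddle point; optimal play is mixed.
Right is strictly dominated by Left (it gives General R strictly more in every row), so General C never plays it.
On the remaining 2×2 (a1, a2 vs Left, Center):
Let General R play a1 with probability p. Expected payoff against Left: 6p + (-7)(1−p) = 13p − 7; against Center: 3p + 8(1−p) = −5p + 8.
Setting these equal: 13p − 7 = −5p + 8 ⇒ 18p = 15 ⇒ p = 5/6, and the value is (13)·(5/6) − 7 = 23/6.
For General C: with q = P(Left), equating a1's and a2's payoffs gives 3q + 3 = −15q + 8 ⇒ q = 5/18.

23/6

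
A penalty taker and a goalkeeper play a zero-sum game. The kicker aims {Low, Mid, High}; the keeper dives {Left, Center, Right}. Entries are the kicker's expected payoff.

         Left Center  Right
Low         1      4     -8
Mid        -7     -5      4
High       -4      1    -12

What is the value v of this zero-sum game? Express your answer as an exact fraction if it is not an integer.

Row minima: Low → -8, Mid → -7, High → -12; maximin = -7.
Column maxima: Left → 1, Center → 4, Right → 4; minimax = 1.
-7 ≠ 1, so there is no saddle point; optimal play is mixed.
High is strictly dominated by Low, so the kicker never plays it.
Center is strictly dominated by Left (it gives the kicker strictly more in every row), so the keeper never plays it.
On the remaining 2×2 (Low, Mid vs Left, Right):
Let the kicker play Low with probability p. Expected payoff against Left: 1p + (-7)(1−p) = 8p − 7; against Right: (-8)p + 4(1−p) = −12p + 4.
Setting these equal: 8p − 7 = −12p + 4 ⇒ 20p = 11 ⇒ p = 11/20, and the value is (8)·(11/20) − 7 = -13/5.
For the keeper: with q = P(Left), equating Low's and Mid's payoffs gives 9q − 8 = −11q + 4 ⇒ q = 3/5.

-13/5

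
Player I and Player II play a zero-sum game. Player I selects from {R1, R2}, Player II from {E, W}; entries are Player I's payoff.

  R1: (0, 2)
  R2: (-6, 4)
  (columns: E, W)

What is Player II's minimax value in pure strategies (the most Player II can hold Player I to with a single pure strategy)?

0

Column maxima: E → 0, W → 4.
The smallest of these is 0.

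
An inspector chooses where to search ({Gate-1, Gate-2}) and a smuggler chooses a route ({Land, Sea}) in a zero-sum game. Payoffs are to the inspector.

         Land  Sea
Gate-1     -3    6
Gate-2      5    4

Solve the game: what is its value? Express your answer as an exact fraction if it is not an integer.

Row minima: Gate-1 → -3, Gate-2 → 4; maximin = 4.
Column maxima: Land → 5, Sea → 6; minimax = 5.
4 ≠ 5, so there is no saddle point; optimal play is mixed.
Let the inspector play Gate-1 with probability p. Expected payoff against Land: (-3)p + 5(1−p) = −8p + 5; against Sea: 6p + 4(1−p) = 2p + 4.
Setting these equal: −8p + 5 = 2p + 4 ⇒ −10p = -1 ⇒ p = 1/10, and the value is (-8)·(1/10) + 5 = 21/5.
For the smuggler: with q = P(Land), equating Gate-1's and Gate-2's payoffs gives −9q + 6 = q + 4 ⇒ q = 1/5.

21/5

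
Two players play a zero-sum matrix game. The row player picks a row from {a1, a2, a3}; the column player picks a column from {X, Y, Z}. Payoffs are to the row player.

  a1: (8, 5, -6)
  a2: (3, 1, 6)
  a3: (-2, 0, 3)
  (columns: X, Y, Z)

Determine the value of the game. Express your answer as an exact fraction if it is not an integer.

Row minima: a1 → -6, a2 → 1, a3 → -2; maximin = 1.
Column maxima: X → 8, Y → 5, Z → 6; minimax = 5.
1 ≠ 5, so there is no saddle point; optimal play is mixed.
a3 is strictly dominated by a2, so the row player never plays it.
With a3 eliminated, X is strictly dominated by Y (it gives the row player strictly more in every remaining row), so the column player never plays it.
On the remaining 2×2 (a1, a2 vs Y, Z):
Let the row player play a1 with probability p. Expected payoff against Y: 5p + 1(1−p) = 4p + 1; against Z: (-6)p + 6(1−p) = −12p + 6.
Setting these equal: 4p + 1 = −12p + 6 ⇒ 16p = 5 ⇒ p = 5/16, and the value is (4)·(5/16) + 1 = 9/4.
For the column player: with q = P(Y), equating a1's and a2's payoffs gives 11q − 6 = −5q + 6 ⇒ q = 3/4.

9/4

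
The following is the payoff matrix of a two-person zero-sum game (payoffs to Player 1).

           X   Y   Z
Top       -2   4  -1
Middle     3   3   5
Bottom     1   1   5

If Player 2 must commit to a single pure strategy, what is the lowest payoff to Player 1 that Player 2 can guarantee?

Column maxima: X → 3, Y → 4, Z → 5.
The smallest of these is 3.

3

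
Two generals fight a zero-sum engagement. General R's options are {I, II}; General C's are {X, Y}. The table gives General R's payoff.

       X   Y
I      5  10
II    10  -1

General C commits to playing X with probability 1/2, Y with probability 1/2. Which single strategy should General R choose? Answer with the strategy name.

Expected payoff of I: (1/2)·5 + (1/2)·10 = 15/2.
Expected payoff of II: (1/2)·10 + (1/2)·(-1) = 9/2.
The largest is 15/2, so General R's best response is I.

I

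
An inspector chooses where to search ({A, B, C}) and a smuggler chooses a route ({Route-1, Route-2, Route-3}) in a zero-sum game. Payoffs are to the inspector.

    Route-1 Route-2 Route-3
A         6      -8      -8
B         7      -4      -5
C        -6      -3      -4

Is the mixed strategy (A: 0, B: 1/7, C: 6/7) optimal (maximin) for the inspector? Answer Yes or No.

Yes

Against Route-1 this mix gives (1/7)·7 + (6/7)·(-6) = -29/7.
Against Route-2 this mix gives (1/7)·(-4) + (6/7)·(-3) = -22/7.
Against Route-3 this mix gives (1/7)·(-5) + (6/7)·(-4) = -29/7.
All of the smuggler's active replies (Route-1, Route-3) yield -29/7, and no column does worse for the inspector. The mix makes the smuggler indifferent and guarantees -29/7, so it is optimal.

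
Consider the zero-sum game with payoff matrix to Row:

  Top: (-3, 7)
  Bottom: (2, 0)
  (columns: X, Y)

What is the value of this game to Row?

Row minima: Top → -3, Bottom → 0; maximin = 0.
Column maxima: X → 2, Y → 7; minimax = 2.
0 ≠ 2, so there is no saddle point; optimal play is mixed.
Let Row play Top with probability p. Expected payoff against X: (-3)p + 2(1−p) = −5p + 2; against Y: 7p + 0(1−p) = 7p.
Setting these equal: −5p + 2 = 7p ⇒ −12p = -2 ⇒ p = 1/6, and the value is (-5)·(1/6) + 2 = 7/6.
For Column: with q = P(X), equating Top's and Bottom's payoffs gives −10q + 7 = 2q ⇒ q = 7/12.

7/6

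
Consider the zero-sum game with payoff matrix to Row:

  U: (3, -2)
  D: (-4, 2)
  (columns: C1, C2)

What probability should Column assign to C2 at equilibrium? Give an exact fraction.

Row minima: U → -2, D → -4; maximin = -2.
Column maxima: C1 → 3, C2 → 2; minimax = 2.
-2 ≠ 2, so there is no saddle point; optimal play is mixed.
Let Row play U with probability p. Expected payoff against C1: 3p + (-4)(1−p) = 7p − 4; against C2: (-2)p + 2(1−p) = −4p + 2.
Setting these equal: 7p − 4 = −4p + 2 ⇒ 11p = 6 ⇒ p = 6/11, and the value is (7)·(6/11) − 4 = -2/11.
For Column: with q = P(C1), equating U's and D's payoffs gives 5q − 2 = −6q + 2 ⇒ q = 4/11.

7/11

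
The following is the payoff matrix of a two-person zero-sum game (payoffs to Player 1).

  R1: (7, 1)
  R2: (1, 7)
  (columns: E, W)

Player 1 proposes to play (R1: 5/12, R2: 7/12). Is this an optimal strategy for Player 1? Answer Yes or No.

Against E this mix gives (5/12)·7 + (7/12)·1 = 7/2.
Against W this mix gives (5/12)·1 + (7/12)·7 = 9/2.
Player 2 will play E, holding Player 1 to 7/2. Shifting weight toward the row that does better against E would raise this floor (the equalizing mix achieves 4 against both E and W), so the proposed strategy is not optimal.

No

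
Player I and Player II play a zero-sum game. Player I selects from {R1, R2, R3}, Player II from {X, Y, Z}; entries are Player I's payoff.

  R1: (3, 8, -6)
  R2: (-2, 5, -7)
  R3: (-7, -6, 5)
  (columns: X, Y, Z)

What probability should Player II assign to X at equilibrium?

Row minima: R1 → -6, R2 → -7, R3 → -7; maximin = -6.
Column maxima: X → 3, Y → 8, Z → 5; minimax = 3.
-6 ≠ 3, so there is no saddle point; optimal play is mixed.
R2 is strictly dominated by R1, so Player I never plays it.
Y is strictly dominated by X (it gives Player I strictly more in every row), so Player II never plays it.
On the remaining 2×2 (R1, R3 vs X, Z):
Let Player I play R1 with probability p. Expected payoff against X: 3p + (-7)(1−p) = 10p − 7; against Z: (-6)p + 5(1−p) = −11p + 5.
Setting these equal: 10p − 7 = −11p + 5 ⇒ 21p = 12 ⇒ p = 4/7, and the value is (10)·(4/7) − 7 = -9/7.
For Player II: with q = P(X), equating R1's and R3's payoffs gives 9q − 6 = −12q + 5 ⇒ q = 11/21.

11/21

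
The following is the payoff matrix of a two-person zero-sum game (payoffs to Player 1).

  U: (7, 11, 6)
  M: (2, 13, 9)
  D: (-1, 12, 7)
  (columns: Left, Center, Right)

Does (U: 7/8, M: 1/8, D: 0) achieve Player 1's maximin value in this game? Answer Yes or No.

Yes

Against Left this mix gives (7/8)·7 + (1/8)·2 = 51/8.
Against Center this mix gives (7/8)·11 + (1/8)·13 = 45/4.
Against Right this mix gives (7/8)·6 + (1/8)·9 = 51/8.
All of Player 2's active replies (Left, Right) yield 51/8, and no column does worse for Player 1. The mix makes Player 2 indifferent and guarantees 51/8, so it is optimal.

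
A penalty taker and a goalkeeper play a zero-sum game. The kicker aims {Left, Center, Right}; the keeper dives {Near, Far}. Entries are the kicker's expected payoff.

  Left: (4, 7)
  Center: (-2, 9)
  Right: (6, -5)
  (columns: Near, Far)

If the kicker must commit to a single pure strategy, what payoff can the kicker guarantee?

4

Row minima: Left → 4, Center → -2, Right → -5.
The best of these is 4.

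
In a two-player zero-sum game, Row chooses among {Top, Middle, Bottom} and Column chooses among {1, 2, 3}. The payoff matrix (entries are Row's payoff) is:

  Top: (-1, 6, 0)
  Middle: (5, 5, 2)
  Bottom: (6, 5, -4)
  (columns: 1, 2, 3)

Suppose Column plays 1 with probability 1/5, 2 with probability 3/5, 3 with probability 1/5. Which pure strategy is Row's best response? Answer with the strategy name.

Expected payoff of Top: (1/5)·(-1) + (3/5)·6 + (1/5)·0 = 17/5.
Expected payoff of Middle: (1/5)·5 + (3/5)·5 + (1/5)·2 = 22/5.
Expected payoff of Bottom: (1/5)·6 + (3/5)·5 + (1/5)·(-4) = 17/5.
The largest is 22/5, so Row's best response is Middle.

Middle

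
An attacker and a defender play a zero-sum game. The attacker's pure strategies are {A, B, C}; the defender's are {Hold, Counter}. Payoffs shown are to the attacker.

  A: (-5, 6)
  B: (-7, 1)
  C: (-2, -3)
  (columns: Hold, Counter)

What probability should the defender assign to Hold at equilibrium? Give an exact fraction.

3/4

Row minima: A → -5, B → -7, C → -3; maximin = -3.
Column maxima: Hold → -2, Counter → 6; minimax = -2.
-3 ≠ -2, so there is no saddle point; optimal play is mixed.
B is strictly dominated by A, so the attacker never plays it.
On the remaining 2×2 (A, C vs Hold, Counter):
Let the attacker play A with probability p. Expected payoff against Hold: (-5)p + (-2)(1−p) = −3p − 2; against Counter: 6p + (-3)(1−p) = 9p − 3.
Setting these equal: −3p − 2 = 9p − 3 ⇒ −12p = -1 ⇒ p = 1/12, and the value is (-3)·(1/12) − 2 = -9/4.
For the defender: with q = P(Hold), equating A's and C's payoffs gives −11q + 6 = q − 3 ⇒ q = 3/4.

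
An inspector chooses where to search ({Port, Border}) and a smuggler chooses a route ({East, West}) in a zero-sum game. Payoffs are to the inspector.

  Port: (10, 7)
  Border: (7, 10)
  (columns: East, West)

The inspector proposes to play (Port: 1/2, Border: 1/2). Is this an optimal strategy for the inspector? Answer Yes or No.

Yes

Against East this mix gives (1/2)·10 + (1/2)·7 = 17/2.
Against West this mix gives (1/2)·7 + (1/2)·10 = 17/2.
All of the smuggler's active replies (East, West) yield 17/2, and no column does worse for the inspector. The mix makes the smuggler indifferent and guarantees 17/2, so it is optimal.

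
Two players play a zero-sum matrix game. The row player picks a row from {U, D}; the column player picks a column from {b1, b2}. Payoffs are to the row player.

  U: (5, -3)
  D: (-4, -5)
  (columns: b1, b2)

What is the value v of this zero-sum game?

Row minima: U → -3, D → -5; maximin = -3.
Column maxima: b1 → 5, b2 → -3; minimax = -3.
Since maximin = minimax = -3, there is a saddle point and the value is -3.

-3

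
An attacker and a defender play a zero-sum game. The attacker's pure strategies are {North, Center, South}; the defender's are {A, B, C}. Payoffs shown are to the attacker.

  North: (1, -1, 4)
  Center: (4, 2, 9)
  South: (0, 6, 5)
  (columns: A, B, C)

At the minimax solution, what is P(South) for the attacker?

1/4

Row minima: North → -1, Center → 2, South → 0; maximin = 2.
Column maxima: A → 4, B → 6, C → 9; minimax = 4.
2 ≠ 4, so there is no saddle point; optimal play is mixed.
North is strictly dominated by Center, so the attacker never plays it.
C is strictly dominated by A (it gives the attacker strictly more in every row), so the defender never plays it.
On the remaining 2×2 (Center, South vs A, B):
Let the attacker play Center with probability p. Expected payoff against A: 4p + 0(1−p) = 4p; against B: 2p + 6(1−p) = −4p + 6.
Setting these equal: 4p = −4p + 6 ⇒ 8p = 6 ⇒ p = 3/4, and the value is (4)·(3/4) = 3.
For the defender: with q = P(A), equating Center's and South's payoffs gives 2q + 2 = −6q + 6 ⇒ q = 1/2.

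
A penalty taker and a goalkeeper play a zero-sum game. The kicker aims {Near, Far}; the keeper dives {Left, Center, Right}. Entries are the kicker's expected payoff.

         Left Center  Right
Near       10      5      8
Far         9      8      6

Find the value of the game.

34/5

Row minima: Near → 5, Far → 6; maximin = 6.
Column maxima: Left → 10, Center → 8, Right → 8; minimax = 8.
6 ≠ 8, so there is no saddle point; optimal play is mixed.
Left is strictly dominated by Center (it gives the kicker strictly more in every row), so the keeper never plays it.
On the remaining 2×2 (Near, Far vs Center, Right):
Let the kicker play Near with probability p. Expected payoff against Center: 5p + 8(1−p) = −3p + 8; against Right: 8p + 6(1−p) = 2p + 6.
Setting these equal: −3p + 8 = 2p + 6 ⇒ −5p = -2 ⇒ p = 2/5, and the value is (-3)·(2/5) + 8 = 34/5.
For the keeper: with q = P(Center), equating Near's and Far's payoffs gives −3q + 8 = 2q + 6 ⇒ q = 2/5.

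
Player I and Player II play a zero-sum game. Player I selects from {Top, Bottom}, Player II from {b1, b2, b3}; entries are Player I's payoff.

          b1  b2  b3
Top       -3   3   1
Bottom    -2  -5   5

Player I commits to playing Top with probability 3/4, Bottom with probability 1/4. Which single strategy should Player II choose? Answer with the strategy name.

b1

If Player II plays b1, Player I's expected payoff is (3/4)·(-3) + (1/4)·(-2) = -11/4.
If Player II plays b2, Player I's expected payoff is (3/4)·3 + (1/4)·(-5) = 1.
If Player II plays b3, Player I's expected payoff is (3/4)·1 + (1/4)·5 = 2.
Player II minimizes Player I's payoff; the smallest is -11/4, so the best response is b1.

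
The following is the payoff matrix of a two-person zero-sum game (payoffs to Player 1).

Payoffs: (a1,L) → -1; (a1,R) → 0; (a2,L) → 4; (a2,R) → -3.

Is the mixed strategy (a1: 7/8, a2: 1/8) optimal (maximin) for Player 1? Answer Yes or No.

Yes

Against L this mix gives (7/8)·(-1) + (1/8)·4 = -3/8.
Against R this mix gives (7/8)·0 + (1/8)·(-3) = -3/8.
All of Player 2's active replies (L, R) yield -3/8, and no column does worse for Player 1. The mix makes Player 2 indifferent and guarantees -3/8, so it is optimal.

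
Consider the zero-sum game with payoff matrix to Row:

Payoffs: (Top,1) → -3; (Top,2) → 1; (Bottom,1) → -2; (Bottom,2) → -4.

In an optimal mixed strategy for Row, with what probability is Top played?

1/3

Row minima: Top → -3, Bottom → -4; maximin = -3.
Column maxima: 1 → -2, 2 → 1; minimax = -2.
-3 ≠ -2, so there is no saddle point; optimal play is mixed.
Let Row play Top with probability p. Expected payoff against 1: (-3)p + (-2)(1−p) = −p − 2; against 2: 1p + (-4)(1−p) = 5p − 4.
Setting these equal: −p − 2 = 5p − 4 ⇒ −6p = -2 ⇒ p = 1/3, and the value is (-1)·(1/3) − 2 = -7/3.
For Column: with q = P(1), equating Top's and Bottom's payoffs gives −4q + 1 = 2q − 4 ⇒ q = 5/6.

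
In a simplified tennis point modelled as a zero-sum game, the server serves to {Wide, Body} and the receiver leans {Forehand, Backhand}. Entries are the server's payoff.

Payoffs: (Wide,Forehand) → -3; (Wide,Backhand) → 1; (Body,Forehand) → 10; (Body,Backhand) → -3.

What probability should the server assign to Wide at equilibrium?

13/17

Row minima: Wide → -3, Body → -3; maximin = -3.
Column maxima: Forehand → 10, Backhand → 1; minimax = 1.
-3 ≠ 1, so there is no saddle point; optimal play is mixed.
Let the server play Wide with probability p. Expected payoff against Forehand: (-3)p + 10(1−p) = −13p + 10; against Backhand: 1p + (-3)(1−p) = 4p − 3.
Setting these equal: −13p + 10 = 4p − 3 ⇒ −17p = -13 ⇒ p = 13/17, and the value is (-13)·(13/17) + 10 = 1/17.
For the receiver: with q = P(Forehand), equating Wide's and Body's payoffs gives −4q + 1 = 13q − 3 ⇒ q = 4/17.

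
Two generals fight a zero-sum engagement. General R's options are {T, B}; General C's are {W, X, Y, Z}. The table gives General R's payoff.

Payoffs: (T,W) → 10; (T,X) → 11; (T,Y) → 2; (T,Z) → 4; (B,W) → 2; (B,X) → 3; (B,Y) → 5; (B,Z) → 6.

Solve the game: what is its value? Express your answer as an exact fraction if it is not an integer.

Row minima: T → 2, B → 2; maximin = 2.
Column maxima: W → 10, X → 11, Y → 5, Z → 6; minimax = 5.
2 ≠ 5, so there is no saddle point; optimal play is mixed.
X is strictly dominated by W (it gives General R strictly more in every row), so General C never plays it.
Z is strictly dominated by Y (it gives General R strictly more in every row), so General C never plays it.
On the remaining 2×2 (T, B vs W, Y):
Let General R play T with probability p. Expected payoff against W: 10p + 2(1−p) = 8p + 2; against Y: 2p + 5(1−p) = −3p + 5.
Setting these equal: 8p + 2 = −3p + 5 ⇒ 11p = 3 ⇒ p = 3/11, and the value is (8)·(3/11) + 2 = 46/11.
For General C: with q = P(W), equating T's and B's payoffs gives 8q + 2 = −3q + 5 ⇒ q = 3/11.

46/11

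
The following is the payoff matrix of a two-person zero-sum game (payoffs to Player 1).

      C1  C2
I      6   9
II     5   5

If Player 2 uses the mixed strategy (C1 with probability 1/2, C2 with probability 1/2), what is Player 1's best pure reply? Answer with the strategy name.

Expected payoff of I: (1/2)·6 + (1/2)·9 = 15/2.
Expected payoff of II: (1/2)·5 + (1/2)·5 = 5.
The largest is 15/2, so Player 1's best response is I.

I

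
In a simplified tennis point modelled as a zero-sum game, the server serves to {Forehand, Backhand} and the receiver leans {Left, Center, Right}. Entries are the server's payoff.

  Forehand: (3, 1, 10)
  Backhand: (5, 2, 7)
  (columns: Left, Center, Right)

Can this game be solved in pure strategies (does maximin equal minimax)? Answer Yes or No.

Row minima: Forehand → 1, Backhand → 2; maximin = 2.
Column maxima: Left → 5, Center → 2, Right → 10; minimax = 2.
maximin = minimax = 2, so a saddle point exists.

Yes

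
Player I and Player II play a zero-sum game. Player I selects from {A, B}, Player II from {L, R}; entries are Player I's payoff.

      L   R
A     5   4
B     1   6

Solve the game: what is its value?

Row minima: A → 4, B → 1; maximin = 4.
Column maxima: L → 5, R → 6; minimax = 5.
4 ≠ 5, so there is no saddle point; optimal play is mixed.
Let Player I play A with probability p. Expected payoff against L: 5p + 1(1−p) = 4p + 1; against R: 4p + 6(1−p) = −2p + 6.
Setting these equal: 4p + 1 = −2p + 6 ⇒ 6p = 5 ⇒ p = 5/6, and the value is (4)·(5/6) + 1 = 13/3.
For Player II: with q = P(L), equating A's and B's payoffs gives q + 4 = −5q + 6 ⇒ q = 1/3.

13/3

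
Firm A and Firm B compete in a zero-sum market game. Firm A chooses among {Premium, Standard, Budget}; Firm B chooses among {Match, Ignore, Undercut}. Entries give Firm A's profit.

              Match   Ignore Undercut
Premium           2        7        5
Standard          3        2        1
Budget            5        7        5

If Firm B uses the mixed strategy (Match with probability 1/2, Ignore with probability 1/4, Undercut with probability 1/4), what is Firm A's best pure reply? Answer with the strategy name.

Budget

Expected payoff of Premium: (1/2)·2 + (1/4)·7 + (1/4)·5 = 4.
Expected payoff of Standard: (1/2)·3 + (1/4)·2 + (1/4)·1 = 9/4.
Expected payoff of Budget: (1/2)·5 + (1/4)·7 + (1/4)·5 = 11/2.
The largest is 11/2, so Firm A's best response is Budget.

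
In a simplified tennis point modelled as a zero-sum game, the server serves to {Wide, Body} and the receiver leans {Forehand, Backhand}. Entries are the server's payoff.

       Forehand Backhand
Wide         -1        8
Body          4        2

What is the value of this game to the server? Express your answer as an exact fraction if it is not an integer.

Row minima: Wide → -1, Body → 2; maximin = 2.
Column maxima: Forehand → 4, Backhand → 8; minimax = 4.
2 ≠ 4, so there is no saddle point; optimal play is mixed.
Let the server play Wide with probability p. Expected payoff against Forehand: (-1)p + 4(1−p) = −5p + 4; against Backhand: 8p + 2(1−p) = 6p + 2.
Setting these equal: −5p + 4 = 6p + 2 ⇒ −11p = -2 ⇒ p = 2/11, and the value is (-5)·(2/11) + 4 = 34/11.
For the receiver: with q = P(Forehand), equating Wide's and Body's payoffs gives −9q + 8 = 2q + 2 ⇒ q = 6/11.

34/11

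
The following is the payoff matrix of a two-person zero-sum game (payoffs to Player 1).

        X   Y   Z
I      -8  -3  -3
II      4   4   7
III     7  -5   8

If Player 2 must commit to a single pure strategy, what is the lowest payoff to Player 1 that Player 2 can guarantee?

4

Column maxima: X → 7, Y → 4, Z → 8.
The smallest of these is 4.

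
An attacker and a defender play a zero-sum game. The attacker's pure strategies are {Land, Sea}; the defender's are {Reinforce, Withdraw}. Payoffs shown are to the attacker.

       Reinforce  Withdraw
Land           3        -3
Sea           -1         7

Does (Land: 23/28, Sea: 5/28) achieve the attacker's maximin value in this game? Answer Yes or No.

Against Reinforce this mix gives (23/28)·3 + (5/28)·(-1) = 16/7.
Against Withdraw this mix gives (23/28)·(-3) + (5/28)·7 = -17/14.
The defender will play Withdraw, holding the attacker to -17/14. Shifting weight toward the row that does better against Withdraw would raise this floor (the equalizing mix achieves 9/7 against both Withdraw and Reinforce), so the proposed strategy is not optimal.

No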